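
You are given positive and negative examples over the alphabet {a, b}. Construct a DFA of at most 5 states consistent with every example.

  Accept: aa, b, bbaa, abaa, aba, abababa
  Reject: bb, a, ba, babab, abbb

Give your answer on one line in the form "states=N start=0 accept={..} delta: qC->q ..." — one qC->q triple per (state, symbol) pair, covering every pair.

Fold the examples into a partial DFA from state 0: repeatedly fix the first undefined (state, symbol) met by the shortest-then-alphabetical prefix, trying targets in increasing order and rejecting any under which an Accept and a Reject string meet in one state with the same remainder; add a state when all current targets are rejected. Accepting states are where Accept strings end.
a: 0a undefined. 0a->0: no, aa/a meet in 0. Open state 1: 0a->1.
b: 0b undefined. 0b->0: no, b/bb meet in 0. 0b->1: no, aa/ba meet in 1 with "a" left. Open state 2: 0b->2.
aa: 1a undefined. 1a->0: ok.
ab: 1b undefined. 1b->0: no, aba/a meet in 1. 1b->1: no, abaa/a meet in 1. 1b->2: no, aba/ba meet in 2 with "a" left. Open state 3: 1b->3.
ba: 2a undefined. 2a->0: no, aa/ba meet in 0. 2a->1: ok.
bb: 2b undefined. 2b->0: no, aa/bb meet in 0. 2b->1: no, bbaa/bb meet in 1. 2b->2: no, b/bb meet in 2. 2b->3: ok.
aba: 3a undefined. 3a->0: no, b/babab meet in 2. 3a->1: no, aba/a meet in 1. 3a->2: no, bbaa/a meet in 1. 3a->3: no, bbaa/bb meet in 3. Open state 4: 3a->4.
abb: 3b undefined. 3b->0: no, b/abbb meet in 2. 3b->1: ok.
abaa: 4a undefined. 4a->0: ok.
abab: 4b undefined. 4b->0: no, aa/babab meet in 0. 4b->1: no, abababa/a meet in 1. 4b->2: no, b/babab meet in 2. 4b->3: ok.
All examples now run through 5 states with every (state, symbol) defined. Accept strings end in {0,2,4}, Reject strings end in {1,3}; accept={0,2,4}.

states=5 start=0 accept={0,2,4} delta: 0a->1 0b->2 1a->0 1b->3 2a->1 2b->3 3a->4 3b->1 4a->0 4b->3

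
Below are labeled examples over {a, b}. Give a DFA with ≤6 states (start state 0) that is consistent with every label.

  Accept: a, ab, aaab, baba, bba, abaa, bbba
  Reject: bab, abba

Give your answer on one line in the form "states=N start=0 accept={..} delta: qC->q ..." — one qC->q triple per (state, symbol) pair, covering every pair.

State merging on the prefix tree: take the shortest (then alphabetical) example prefix whose next move is undefined and point that move at state 0, else 1, else 2, ...; a target is out if some Accept/Reject pair would then sit in one state with the same input left (inseparable). If every existing state is out, open a new one.
a: 0a undefined. 0a->0: no, bba/abba meet in 0 with "bba" left. Open state 1: 0a->1.
b: 0b undefined. 0b->0: no, ab/bab meet in 1 with "b" left. 0b->1: no, bbba/abba meet in 1 with "bba" left. Open state 2: 0b->2.
aa: 1a undefined. 1a->0: ok.
ab: 1b undefined. 1b->0: ok.
ba: 2a undefined. 2a->0: no, ab/abba meet in 0. 2a->1: no, a/abba meet in 1. 2a->2: ok.
bb: 2b undefined. 2b->0: no, ab/bab meet in 0. 2b->1: no, a/bab meet in 1. 2b->2: no, baba/bab meet in 2. Open state 3: 2b->3.
bba: 3a undefined. 3a->0: ok.
bbb: 3b undefined. 3b->0: ok.
All examples now run through 4 states with every (state, symbol) defined. Accept strings end in {0,1}, Reject strings end in {2,3}; accept={0,1}.

states=4 start=0 accept={0,1} delta: 0a->1 0b->2 1a->0 1b->0 2a->2 2b->3 3a->0 3b->0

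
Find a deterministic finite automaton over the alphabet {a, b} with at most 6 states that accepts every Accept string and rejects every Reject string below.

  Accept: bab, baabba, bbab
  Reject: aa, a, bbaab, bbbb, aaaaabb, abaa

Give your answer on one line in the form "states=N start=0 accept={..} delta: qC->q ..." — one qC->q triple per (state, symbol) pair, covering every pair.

Fold the examples into a partial DFA from state 0: repeatedly fix the first undefined (state, symbol) met by the shortest-then-alphabetical prefix, trying targets in increasing order and rejecting any under which an Accept and a Reject string meet in one state with the same remainder; add a state when all current targets are rejected. Accepting states are where Accept strings end.
a: 0a undefined. 0a->0: ok.
b: 0b undefined. 0b->0: no, bab/aa meet in 0. Open state 1: 0b->1.
ba: 1a undefined. 1a->0: ok.
bb: 1b undefined. 1b->0: no, bab/bbaab meet in 1. 1b->1: no, bab/bbaab meet in 1. Open state 2: 1b->2.
bba: 2a undefined. 2a->0: no, bab/bbaab meet in 1. 2a->1: no, bab/bbaab meet in 1. 2a->2: no, baabba/aaaaabb meet in 2. Open state 3: 2a->3.
bbb: 2b undefined. 2b->0: no, bab/bbbb meet in 1. 2b->1: ok.
bbaa: 3a undefined. 3a->0: no, bab/bbaab meet in 1. 3a->1: ok.
bbab: 3b undefined. 3b->0: no, bbab/aa meet in 0. 3b->1: ok.
All examples now run through 4 states with every (state, symbol) defined. Accept strings end in {1,3}, Reject strings end in {0,2}; accept={1,3}.

states=4 start=0 accept={1,3} delta: 0a->0 0b->1 1a->0 1b->2 2a->3 2b->1 3a->1 3b->1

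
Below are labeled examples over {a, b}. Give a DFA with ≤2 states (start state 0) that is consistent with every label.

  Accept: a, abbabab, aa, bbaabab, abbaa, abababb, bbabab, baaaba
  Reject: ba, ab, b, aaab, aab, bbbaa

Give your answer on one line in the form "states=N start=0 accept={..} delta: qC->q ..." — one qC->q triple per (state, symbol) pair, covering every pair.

State merging on the prefix tree: take the shortest (then alphabetical) example prefix whose next move is undefined and point that move at state 0, else 1, else 2, ...; a target is out if some Accept/Reject pair would then sit in one state with the same input left (inseparable). If every existing state is out, open a new one.
a: 0a undefined. 0a->0: ok.
b: 0b undefined. 0b->0: no, a/ba meet in 0. Open state 1: 0b->1.
ba: 1a undefined. 1a->0: no, a/ba meet in 0. 1a->1: ok.
bb: 1b undefined. 1b->0: ok.
All examples now run through 2 states with every (state, symbol) defined. Accept strings end in {0}, Reject strings end in {1}; accept={0}.

states=2 start=0 accept={0} delta: 0a->0 0b->1 1a->1 1b->0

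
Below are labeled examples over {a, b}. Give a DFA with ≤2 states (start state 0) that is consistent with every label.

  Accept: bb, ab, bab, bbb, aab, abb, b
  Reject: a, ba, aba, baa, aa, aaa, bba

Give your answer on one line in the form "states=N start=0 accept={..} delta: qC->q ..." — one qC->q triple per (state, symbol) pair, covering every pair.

states=2 start=0 accept={1} delta: 0a->0 0b->1 1a->0 1b->1

State merging on the prefix tree: take the shortest (then alphabetical) example prefix whose next move is undefined and point that move at state 0, else 1, else 2, ...; a target is out if some Accept/Reject pair would then sit in one state with the same input left (inseparable). If every existing state is out, open a new one.
a: 0a undefined. 0a->0: ok.
b: 0b undefined. 0b->0: no, bb/a meet in 0. Open state 1: 0b->1.
ba: 1a undefined. 1a->0: ok.
bb: 1b undefined. 1b->0: no, bb/a meet in 0. 1b->1: ok.
All examples now run through 2 states with every (state, symbol) defined. Accept strings end in {1}, Reject strings end in {0}; accept={1}.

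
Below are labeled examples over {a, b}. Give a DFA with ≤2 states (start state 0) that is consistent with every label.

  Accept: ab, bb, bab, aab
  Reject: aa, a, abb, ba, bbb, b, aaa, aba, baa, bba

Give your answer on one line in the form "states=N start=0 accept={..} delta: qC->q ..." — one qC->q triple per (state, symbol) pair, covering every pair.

Fold the examples into a partial DFA from state 0: repeatedly fix the first undefined (state, symbol) met by the shortest-then-alphabetical prefix, trying targets in increasing order and rejecting any under which an Accept and a Reject string meet in one state with the same remainder; add a state when all current targets are rejected. Accepting states are where Accept strings end.
a: 0a undefined. 0a->0: no, ab/b meet in 0 with "b" left. Open state 1: 0a->1.
b: 0b undefined. 0b->0: no, bb/bbb meet in 0. 0b->1: ok.
aa: 1a undefined. 1a->0: no, bab/a meet in 1. 1a->1: ok.
ab: 1b undefined. 1b->0: ok.
All examples now run through 2 states with every (state, symbol) defined. Accept strings end in {0}, Reject strings end in {1}; accept={0}.

states=2 start=0 accept={0} delta: 0a->1 0b->1 1a->1 1b->0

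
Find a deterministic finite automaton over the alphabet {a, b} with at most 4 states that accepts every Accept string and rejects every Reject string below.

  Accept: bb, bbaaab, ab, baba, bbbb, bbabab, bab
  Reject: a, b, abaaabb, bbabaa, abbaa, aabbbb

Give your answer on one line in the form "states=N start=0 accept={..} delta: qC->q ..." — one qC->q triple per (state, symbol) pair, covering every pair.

states=3 start=0 accept={0,2} delta: 0a->1 0b->1 1a->1 1b->2 2a->0 2b->1

State merging on the prefix tree: take the shortest (then alphabetical) example prefix whose next move is undefined and point that move at state 0, else 1, else 2, ...; a target is out if some Accept/Reject pair would then sit in one state with the same input left (inseparable). If every existing state is out, open a new one.
a: 0a undefined. 0a->0: no, ab/b meet in 0 with "b" left. Open state 1: 0a->1.
b: 0b undefined. 0b->0: no, bb/b meet in 0. 0b->1: ok.
aa: 1a undefined. 1a->0: no, bbbb/aabbbb meet in 1 with "bbb" left. 1a->1: ok.
ab: 1b undefined. 1b->0: no, baba/a meet in 1. 1b->1: no, bb/a meet in 1. Open state 2: 1b->2.
aba: 2a undefined. 2a->0: ok.
abb: 2b undefined. 2b->0: no, bb/aabbbb meet in 2. 2b->1: ok.
All examples now run through 3 states with every (state, symbol) defined. Accept strings end in {0,2}, Reject strings end in {1}; accept={0,2}.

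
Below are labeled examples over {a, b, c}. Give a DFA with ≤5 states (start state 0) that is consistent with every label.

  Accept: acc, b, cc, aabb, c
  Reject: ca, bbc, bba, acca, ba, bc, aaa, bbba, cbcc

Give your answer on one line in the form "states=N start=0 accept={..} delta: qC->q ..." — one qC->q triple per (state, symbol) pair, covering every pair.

states=3 start=0 accept={1,2} delta: 0a->0 0b->1 0c->2 1a->0 1b->1 1c->0 2a->0 2b->2 2c->1

State merging on the prefix tree: take the shortest (then alphabetical) example prefix whose next move is undefined and point that move at state 0, else 1, else 2, ...; a target is out if some Accept/Reject pair would then sit in one state with the same input left (inseparable). If every existing state is out, open a new one.
a: 0a undefined. 0a->0: ok.
b: 0b undefined. 0b->0: no, b/bba meet in 0. Open state 1: 0b->1.
c: 0c undefined. 0c->0: no, acc/ca meet in 0. 0c->1: no, acc/bc meet in 1 with "c" left. Open state 2: 0c->2.
ba: 1a undefined. 1a->0: ok.
bb: 1b undefined. 1b->0: no, aabb/bba meet in 0. 1b->1: ok.
bc: 1c undefined. 1c->0: ok.
ca: 2a undefined. 2a->0: ok.
cb: 2b undefined. 2b->0: no, acc/cbcc meet in 2 with "c" left. 2b->1: no, c/cbcc meet in 2. 2b->2: ok.
cc: 2c undefined. 2c->0: no, acc/ca meet in 0. 2c->1: ok.
All examples now run through 3 states with every (state, symbol) defined. Accept strings end in {1,2}, Reject strings end in {0}; accept={1,2}.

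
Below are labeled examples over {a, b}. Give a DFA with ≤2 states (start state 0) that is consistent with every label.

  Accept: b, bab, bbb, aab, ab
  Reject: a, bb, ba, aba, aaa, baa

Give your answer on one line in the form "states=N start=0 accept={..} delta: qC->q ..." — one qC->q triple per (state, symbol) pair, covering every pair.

states=2 start=0 accept={1} delta: 0a->0 0b->1 1a->0 1b->0

State merging on the prefix tree: take the shortest (then alphabetical) example prefix whose next move is undefined and point that move at state 0, else 1, else 2, ...; a target is out if some Accept/Reject pair would then sit in one state with the same input left (inseparable). If every existing state is out, open a new one.
a: 0a undefined. 0a->0: ok.
b: 0b undefined. 0b->0: no, b/a meet in 0. Open state 1: 0b->1.
ba: 1a undefined. 1a->0: ok.
bb: 1b undefined. 1b->0: ok.
All examples now run through 2 states with every (state, symbol) defined. Accept strings end in {1}, Reject strings end in {0}; accept={1}.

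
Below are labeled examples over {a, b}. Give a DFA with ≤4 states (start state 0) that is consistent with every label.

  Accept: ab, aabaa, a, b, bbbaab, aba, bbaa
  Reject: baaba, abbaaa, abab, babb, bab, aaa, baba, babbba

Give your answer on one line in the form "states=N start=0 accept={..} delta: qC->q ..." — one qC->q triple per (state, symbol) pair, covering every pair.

states=4 start=0 accept={1,3} delta: 0a->1 0b->1 1a->2 1b->3 2a->0 2b->2 3a->3 3b->2

Fold the examples into a partial DFA from state 0: repeatedly fix the first undefined (state, symbol) met by the shortest-then-alphabetical prefix, trying targets in increasing order and rejecting any under which an Accept and a Reject string meet in one state with the same remainder; add a state when all current targets are rejected. Accepting states are where Accept strings end.
a: 0a undefined. 0a->0: no, a/aaa meet in 0. Open state 1: 0a->1.
b: 0b undefined. 0b->0: no, ab/bab meet in 1 with "b" left. 0b->1: ok.
aa: 1a undefined. 1a->0: no, ab/babb meet in 1 with "b" left. 1a->1: no, ab/bab meet in 1 with "b" left. Open state 2: 1a->2.
ab: 1b undefined. 1b->0: no, ab/abab meet in 0. 1b->1: no, bbaa/aaa meet in 2 with "a" left. 1b->2: no, aba/aaa meet in 2 with "a" left. Open state 3: 1b->3.
aaa: 2a undefined. 2a->0: ok.
aab: 2b undefined. 2b->0: no, aabaa/baaba meet in 2. 2b->1: no, ab/babb meet in 3. 2b->2: ok.
aba: 3a undefined. 3a->0: no, aabaa/abab meet in 1. 3a->1: no, ab/abab meet in 3. 3a->2: no, aba/baaba meet in 2. 3a->3: ok.
abb: 3b undefined. 3b->0: no, bbbaab/baaba meet in 2. 3b->1: no, aabaa/abbaaa meet in 1. 3b->2: ok.
All examples now run through 4 states with every (state, symbol) defined. Accept strings end in {1,3}, Reject strings end in {0,2}; accept={1,3}.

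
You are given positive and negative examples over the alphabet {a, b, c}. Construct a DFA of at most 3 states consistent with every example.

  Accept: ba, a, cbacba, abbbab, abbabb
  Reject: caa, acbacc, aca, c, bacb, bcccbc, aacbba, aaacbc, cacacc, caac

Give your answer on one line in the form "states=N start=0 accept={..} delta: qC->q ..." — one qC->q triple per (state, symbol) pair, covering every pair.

State merging on the prefix tree: take the shortest (then alphabetical) example prefix whose next move is undefined and point that move at state 0, else 1, else 2, ...; a target is out if some Accept/Reject pair would then sit in one state with the same input left (inseparable). If every existing state is out, open a new one.
a: 0a undefined. 0a->0: ok.
b: 0b undefined. 0b->0: ok.
c: 0c undefined. 0c->0: no, ba/caa meet in 0. Open state 1: 0c->1.
ca: 1a undefined. 1a->0: no, ba/caa meet in 0. 1a->1: ok.
cb: 1b undefined. 1b->0: no, ba/bacb meet in 0. 1b->1: ok.
bcc: 1c undefined. 1c->0: no, ba/bcccbc meet in 0. 1c->1: no, cbacba/caa meet in 1. Open state 2: 1c->2.
bccc: 2c undefined. 2c->0: no, ba/acbacc meet in 0. 2c->1: ok.
caca: 2a undefined. 2a->0: ok.
cbacb: 2b undefined. 2b->0: ok.
All examples now run through 3 states with every (state, symbol) defined. Accept strings end in {0}, Reject strings end in {1,2}; accept={0}.

states=3 start=0 accept={0} delta: 0a->0 0b->0 0c->1 1a->1 1b->1 1c->2 2a->0 2b->0 2c->1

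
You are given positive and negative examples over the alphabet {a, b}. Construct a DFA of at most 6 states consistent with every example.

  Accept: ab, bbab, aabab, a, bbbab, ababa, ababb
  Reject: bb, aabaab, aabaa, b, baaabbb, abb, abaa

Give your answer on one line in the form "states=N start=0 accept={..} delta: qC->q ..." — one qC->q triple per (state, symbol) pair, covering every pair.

Grow the machine one transition at a time. Run the examples from 0; the earliest place one falls off (shortest prefix, ties alphabetical) gets sent to the lowest-numbered state that keeps every Accept/Reject pair distinguishable — a pair clashes when both reach the same state with identical unread suffix — and to a fresh state only if none does.
a: 0a undefined. 0a->0: no, ab/b meet in 0 with "b" left. Open state 1: 0a->1.
b: 0b undefined. 0b->0: ok.
aa: 1a undefined. 1a->0: ok.
ab: 1b undefined. 1b->0: no, ab/bb meet in 0. 1b->1: no, ab/baaabbb meet in 1. Open state 2: 1b->2.
aba: 2a undefined. 2a->0: no, a/abaa meet in 1. 2a->1: no, ababb/abb meet in 2 with "b" left. 2a->2: no, ab/abaa meet in 2. Open state 3: 2a->3.
abb: 2b undefined. 2b->0: ok.
abaa: 3a undefined. 3a->0: ok.
abab: 3b undefined. 3b->0: no, ababb/bb meet in 0. 3b->1: no, ababa/bb meet in 0. 3b->2: no, ababb/bb meet in 0. 3b->3: no, ababa/bb meet in 0. Open state 4: 3b->4.
ababa: 4a undefined. 4a->0: no, ababa/bb meet in 0. 4a->1: ok.
ababb: 4b undefined. 4b->0: no, ababb/bb meet in 0. 4b->1: ok.
All examples now run through 5 states with every (state, symbol) defined. Accept strings end in {1,2}, Reject strings end in {0}; accept={1,2}.

states=5 start=0 accept={1,2} delta: 0a->1 0b->0 1a->0 1b->2 2a->3 2b->0 3a->0 3b->4 4a->1 4b->1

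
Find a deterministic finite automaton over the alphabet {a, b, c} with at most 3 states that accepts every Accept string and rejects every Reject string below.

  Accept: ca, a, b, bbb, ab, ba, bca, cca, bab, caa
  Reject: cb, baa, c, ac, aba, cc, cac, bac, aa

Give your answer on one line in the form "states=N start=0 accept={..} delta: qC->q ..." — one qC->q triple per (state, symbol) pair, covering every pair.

Fold the examples into a partial DFA from state 0: repeatedly fix the first undefined (state, symbol) met by the shortest-then-alphabetical prefix, trying targets in increasing order and rejecting any under which an Accept and a Reject string meet in one state with the same remainder; add a state when all current targets are rejected. Accepting states are where Accept strings end.
a: 0a undefined. 0a->0: no, a/aa meet in 0. Open state 1: 0a->1.
b: 0b undefined. 0b->0: ok.
c: 0c undefined. 0c->0: no, b/cb meet in 0. 0c->1: no, ca/baa meet in 1 with "a" left. Open state 2: 0c->2.
aa: 1a undefined. 1a->0: no, b/baa meet in 0. 1a->1: no, a/baa meet in 1. 1a->2: ok.
ab: 1b undefined. 1b->0: no, a/aba meet in 1. 1b->1: ok.
ac: 1c undefined. 1c->0: no, b/ac meet in 0. 1c->1: no, a/ac meet in 1. 1c->2: ok.
ca: 2a undefined. 2a->0: ok.
cb: 2b undefined. 2b->0: no, ca/cb meet in 0. 2b->1: no, a/cb meet in 1. 2b->2: ok.
cc: 2c undefined. 2c->0: no, ca/cc meet in 0. 2c->1: no, a/cc meet in 1. 2c->2: ok.
All examples now run through 3 states with every (state, symbol) defined. Accept strings end in {0,1}, Reject strings end in {2}; accept={0,1}.

states=3 start=0 accept={0,1} delta: 0a->1 0b->0 0c->2 1a->2 1b->1 1c->2 2a->0 2b->2 2c->2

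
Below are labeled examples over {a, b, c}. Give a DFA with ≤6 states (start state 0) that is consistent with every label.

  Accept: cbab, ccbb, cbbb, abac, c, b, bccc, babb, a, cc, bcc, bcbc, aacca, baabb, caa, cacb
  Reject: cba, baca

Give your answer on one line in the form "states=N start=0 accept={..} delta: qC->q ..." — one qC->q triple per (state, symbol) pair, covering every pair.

Fold the examples into a partial DFA from state 0: repeatedly fix the first undefined (state, symbol) met by the shortest-then-alphabetical prefix, trying targets in increasing order and rejecting any under which an Accept and a Reject string meet in one state with the same remainder; add a state when all current targets are rejected. Accepting states are where Accept strings end.
a: 0a undefined. 0a->0: ok.
b: 0b undefined. 0b->0: ok.
c: 0c undefined. 0c->0: no, cbab/cba meet in 0. Open state 1: 0c->1.
ca: 1a undefined. 1a->0: no, b/baca meet in 0. 1a->1: no, abac/baca meet in 1. Open state 2: 1a->2.
cb: 1b undefined. 1b->0: no, cbab/cba meet in 0. 1b->1: ok.
cc: 1c undefined. 1c->0: ok.
caa: 2a undefined. 2a->0: ok.
cac: 2c undefined. 2c->0: ok.
cbab: 2b undefined. 2b->0: ok.
All examples now run through 3 states with every (state, symbol) defined. Accept strings end in {0,1}, Reject strings end in {2}; accept={0,1}.

states=3 start=0 accept={0,1} delta: 0a->0 0b->0 0c->1 1a->2 1b->1 1c->0 2a->0 2b->0 2c->0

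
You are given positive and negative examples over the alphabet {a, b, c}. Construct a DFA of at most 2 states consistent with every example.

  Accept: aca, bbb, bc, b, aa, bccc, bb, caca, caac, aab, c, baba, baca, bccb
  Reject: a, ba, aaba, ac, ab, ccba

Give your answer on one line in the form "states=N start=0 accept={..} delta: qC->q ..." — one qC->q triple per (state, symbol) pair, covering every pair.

states=2 start=0 accept={0} delta: 0a->1 0b->0 0c->0 1a->0 1b->1 1c->1

Fold the examples into a partial DFA from state 0: repeatedly fix the first undefined (state, symbol) met by the shortest-then-alphabetical prefix, trying targets in increasing order and rejecting any under which an Accept and a Reject string meet in one state with the same remainder; add a state when all current targets are rejected. Accepting states are where Accept strings end.
a: 0a undefined. 0a->0: no, b/ab meet in 0 with "b" left. Open state 1: 0a->1.
b: 0b undefined. 0b->0: ok.
c: 0c undefined. 0c->0: ok.
aa: 1a undefined. 1a->0: ok.
ab: 1b undefined. 1b->0: no, bbb/ab meet in 0. 1b->1: ok.
ac: 1c undefined. 1c->0: no, aca/a meet in 1. 1c->1: ok.
All examples now run through 2 states with every (state, symbol) defined. Accept strings end in {0}, Reject strings end in {1}; accept={0}.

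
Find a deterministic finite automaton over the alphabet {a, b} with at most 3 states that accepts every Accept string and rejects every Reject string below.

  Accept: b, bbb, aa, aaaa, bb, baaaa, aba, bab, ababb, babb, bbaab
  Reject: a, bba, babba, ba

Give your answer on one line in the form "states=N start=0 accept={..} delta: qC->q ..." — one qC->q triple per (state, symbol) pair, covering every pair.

State merging on the prefix tree: take the shortest (then alphabetical) example prefix whose next move is undefined and point that move at state 0, else 1, else 2, ...; a target is out if some Accept/Reject pair would then sit in one state with the same input left (inseparable). If every existing state is out, open a new one.
a: 0a undefined. 0a->0: no, aa/a meet in 0. Open state 1: 0a->1.
b: 0b undefined. 0b->0: ok.
aa: 1a undefined. 1a->0: ok.
ab: 1b undefined. 1b->0: no, aba/a meet in 1. 1b->1: no, b/babba meet in 0. Open state 2: 1b->2.
aba: 2a undefined. 2a->0: ok.
babb: 2b undefined. 2b->0: ok.
All examples now run through 3 states with every (state, symbol) defined. Accept strings end in {0,2}, Reject strings end in {1}; accept={0,2}.

states=3 start=0 accept={0,2} delta: 0a->1 0b->0 1a->0 1b->2 2a->0 2b->0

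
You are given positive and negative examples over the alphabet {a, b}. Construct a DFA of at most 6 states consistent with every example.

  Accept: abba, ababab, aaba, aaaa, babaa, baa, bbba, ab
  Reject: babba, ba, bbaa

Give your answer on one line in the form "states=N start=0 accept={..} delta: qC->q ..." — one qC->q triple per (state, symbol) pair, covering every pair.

Grow the machine one transition at a time. Run the examples from 0; the earliest place one falls off (shortest prefix, ties alphabetical) gets sent to the lowest-numbered state that keeps every Accept/Reject pair distinguishable — a pair clashes when both reach the same state with identical unread suffix — and to a fresh state only if none does.
a: 0a undefined. 0a->0: no, aaba/ba meet in 0 with "ba" left. Open state 1: 0a->1.
b: 0b undefined. 0b->0: no, abba/babba meet in 1 with "bba" left. 0b->1: ok.
aa: 1a undefined. 1a->0: no, aaba/ba meet in 0. 1a->1: no, abba/babba meet in 1 with "bba" left. Open state 2: 1a->2.
ab: 1b undefined. 1b->0: no, abba/ba meet in 2. 1b->1: no, abba/ba meet in 2. 1b->2: no, aaaa/bbaa meet in 2 with "aa" left. Open state 3: 1b->3.
aaa: 2a undefined. 2a->0: ok.
aab: 2b undefined. 2b->0: no, babaa/babba meet in 2. 2b->1: no, aaba/ba meet in 2. 2b->2: no, aaba/babba meet in 0. 2b->3: no, abba/babba meet in 3 with "ba" left. Open state 4: 2b->4.
aba: 3a undefined. 3a->0: no, aaaa/bbaa meet in 1. 3a->1: ok.
abb: 3b undefined. 3b->0: ok.
aaba: 4a undefined. 4a->0: ok.
babb: 4b undefined. 4b->0: no, abba/babba meet in 1. 4b->1: ok.
All examples now run through 5 states with every (state, symbol) defined. Accept strings end in {0,1,3}, Reject strings end in {2}; accept={0,1,3}.

states=5 start=0 accept={0,1,3} delta: 0a->1 0b->1 1a->2 1b->3 2a->0 2b->4 3a->1 3b->0 4a->0 4b->1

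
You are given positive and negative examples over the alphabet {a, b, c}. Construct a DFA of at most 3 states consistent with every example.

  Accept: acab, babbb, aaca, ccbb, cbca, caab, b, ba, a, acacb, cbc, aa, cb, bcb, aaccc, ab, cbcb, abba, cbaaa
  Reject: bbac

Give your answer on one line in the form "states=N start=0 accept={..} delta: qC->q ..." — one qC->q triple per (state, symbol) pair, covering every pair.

states=3 start=0 accept={0,2} delta: 0a->0 0b->0 0c->1 1a->0 1b->2 1c->2 2a->0 2b->0 2c->0

Grow the machine one transition at a time. Run the examples from 0; the earliest place one falls off (shortest prefix, ties alphabetical) gets sent to the lowest-numbered state that keeps every Accept/Reject pair distinguishable — a pair clashes when both reach the same state with identical unread suffix — and to a fresh state only if none does.
a: 0a undefined. 0a->0: ok.
b: 0b undefined. 0b->0: ok.
c: 0c undefined. 0c->0: no, acab/bbac meet in 0. Open state 1: 0c->1.
ca: 1a undefined. 1a->0: ok.
cb: 1b undefined. 1b->0: no, cbc/bbac meet in 1. 1b->1: no, acacb/bbac meet in 1. Open state 2: 1b->2.
cc: 1c undefined. 1c->0: no, aaccc/bbac meet in 1. 1c->1: no, aaccc/bbac meet in 1. 1c->2: ok.
cba: 2a undefined. 2a->0: ok.
cbc: 2c undefined. 2c->0: ok.
ccb: 2b undefined. 2b->0: ok.
All examples now run through 3 states with every (state, symbol) defined. Accept strings end in {0,2}, Reject strings end in {1}; accept={0,2}.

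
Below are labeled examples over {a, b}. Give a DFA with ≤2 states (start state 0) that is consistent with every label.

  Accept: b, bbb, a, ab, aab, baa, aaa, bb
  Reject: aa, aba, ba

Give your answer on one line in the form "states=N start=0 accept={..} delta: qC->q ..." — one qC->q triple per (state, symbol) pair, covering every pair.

State merging on the prefix tree: take the shortest (then alphabetical) example prefix whose next move is undefined and point that move at state 0, else 1, else 2, ...; a target is out if some Accept/Reject pair would then sit in one state with the same input left (inseparable). If every existing state is out, open a new one.
a: 0a undefined. 0a->0: no, a/aa meet in 0. Open state 1: 0a->1.
b: 0b undefined. 0b->0: no, a/ba meet in 1. 0b->1: ok.
aa: 1a undefined. 1a->0: ok.
ab: 1b undefined. 1b->0: no, b/aba meet in 1. 1b->1: ok.
All examples now run through 2 states with every (state, symbol) defined. Accept strings end in {1}, Reject strings end in {0}; accept={1}.

states=2 start=0 accept={1} delta: 0a->1 0b->1 1a->0 1b->1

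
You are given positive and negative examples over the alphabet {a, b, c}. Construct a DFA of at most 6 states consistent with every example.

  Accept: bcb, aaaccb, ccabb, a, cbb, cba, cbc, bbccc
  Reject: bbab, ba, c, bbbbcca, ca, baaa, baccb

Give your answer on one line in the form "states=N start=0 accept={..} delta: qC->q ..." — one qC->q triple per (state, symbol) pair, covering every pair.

states=4 start=0 accept={0,2,3} delta: 0a->0 0b->1 0c->1 1a->1 1b->2 1c->2 2a->0 2b->0 2c->3 3a->1 3b->1 3c->1

Grow the machine one transition at a time. Run the examples from 0; the earliest place one falls off (shortest prefix, ties alphabetical) gets sent to the lowest-numbered state that keeps every Accept/Reject pair distinguishable — a pair clashes when both reach the same state with identical unread suffix — and to a fresh state only if none does.
a: 0a undefined. 0a->0: ok.
b: 0b undefined. 0b->0: no, aaaccb/baccb meet in 0 with "ccb" left. Open state 1: 0b->1.
c: 0c undefined. 0c->0: no, a/c meet in 0. 0c->1: ok.
ba: 1a undefined. 1a->0: no, bcb/baccb meet in 1 with "cb" left. 1a->1: ok.
bb: 1b undefined. 1b->0: no, cbb/bbab meet in 1. 1b->1: no, cbb/bbab meet in 1. Open state 2: 1b->2.
bc: 1c undefined. 1c->0: no, bcb/ba meet in 1. 1c->1: no, bcb/baccb meet in 2. 1c->2: ok.
bba: 2a undefined. 2a->0: ok.
bbb: 2b undefined. 2b->0: ok.
bbc: 2c undefined. 2c->0: no, bcb/bbbbcca meet in 0. 2c->1: no, ccabb/baccb meet in 2. 2c->2: no, bcb/bbbbcca meet in 0. Open state 3: 2c->3.
bbcc: 3c undefined. 3c->0: no, bbccc/bbab meet in 1. 3c->1: ok.
baccb: 3b undefined. 3b->0: no, bcb/baccb meet in 0. 3b->1: ok.
bbbbcca: 3a undefined. 3a->0: no, bcb/bbbbcca meet in 0. 3a->1: ok.
All examples now run through 4 states with every (state, symbol) defined. Accept strings end in {0,2,3}, Reject strings end in {1}; accept={0,2,3}.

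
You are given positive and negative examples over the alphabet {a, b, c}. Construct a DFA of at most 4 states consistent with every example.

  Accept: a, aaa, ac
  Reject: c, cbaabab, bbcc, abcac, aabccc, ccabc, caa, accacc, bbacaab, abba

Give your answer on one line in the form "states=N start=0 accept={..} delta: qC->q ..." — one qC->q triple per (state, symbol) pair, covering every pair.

states=3 start=0 accept={1} delta: 0a->1 0b->0 0c->0 1a->0 1b->2 1c->1 2a->0 2b->1 2c->2

State merging on the prefix tree: take the shortest (then alphabetical) example prefix whose next move is undefined and point that move at state 0, else 1, else 2, ...; a target is out if some Accept/Reject pair would then sit in one state with the same input left (inseparable). If every existing state is out, open a new one.
a: 0a undefined. 0a->0: no, ac/c meet in 0 with "c" left. Open state 1: 0a->1.
b: 0b undefined. 0b->0: ok.
c: 0c undefined. 0c->0: ok.
aa: 1a undefined. 1a->0: ok.
ab: 1b undefined. 1b->0: no, a/abba meet in 1. 1b->1: no, a/cbaabab meet in 1. Open state 2: 1b->2.
ac: 1c undefined. 1c->0: no, ac/c meet in 0. 1c->1: ok.
abb: 2b undefined. 2b->0: no, a/abba meet in 1. 2b->1: ok.
abc: 2c undefined. 2c->0: no, a/abcac meet in 1. 2c->1: no, a/ccabc meet in 1. 2c->2: ok.
abca: 2a undefined. 2a->0: ok.
All examples now run through 3 states with every (state, symbol) defined. Accept strings end in {1}, Reject strings end in {0,2}; accept={1}.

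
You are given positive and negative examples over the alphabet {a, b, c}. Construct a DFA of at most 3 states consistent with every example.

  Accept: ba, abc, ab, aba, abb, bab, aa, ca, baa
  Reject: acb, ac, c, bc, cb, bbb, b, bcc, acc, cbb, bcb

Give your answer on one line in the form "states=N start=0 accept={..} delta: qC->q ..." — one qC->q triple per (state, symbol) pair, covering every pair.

states=3 start=0 accept={1,2} delta: 0a->1 0b->0 0c->0 1a->1 1b->2 1c->0 2a->1 2b->1 2c->1

Fold the examples into a partial DFA from state 0: repeatedly fix the first undefined (state, symbol) met by the shortest-then-alphabetical prefix, trying targets in increasing order and rejecting any under which an Accept and a Reject string meet in one state with the same remainder; add a state when all current targets are rejected. Accepting states are where Accept strings end.
a: 0a undefined. 0a->0: no, abc/bc meet in 0 with "bc" left. Open state 1: 0a->1.
b: 0b undefined. 0b->0: ok.
c: 0c undefined. 0c->0: ok.
aa: 1a undefined. 1a->0: no, aa/c meet in 0. 1a->1: ok.
ab: 1b undefined. 1b->0: no, abc/c meet in 0. 1b->1: no, abc/ac meet in 1 with "c" left. Open state 2: 1b->2.
ac: 1c undefined. 1c->0: ok.
aba: 2a undefined. 2a->0: no, aba/acb meet in 0. 2a->1: ok.
abb: 2b undefined. 2b->0: no, abb/acb meet in 0. 2b->1: ok.
abc: 2c undefined. 2c->0: no, abc/acb meet in 0. 2c->1: ok.
All examples now run through 3 states with every (state, symbol) defined. Accept strings end in {1,2}, Reject strings end in {0}; accept={1,2}.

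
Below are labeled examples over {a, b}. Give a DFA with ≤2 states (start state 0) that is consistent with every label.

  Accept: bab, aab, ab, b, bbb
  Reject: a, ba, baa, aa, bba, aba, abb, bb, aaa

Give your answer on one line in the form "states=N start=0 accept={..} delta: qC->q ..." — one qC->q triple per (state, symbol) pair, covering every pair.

State merging on the prefix tree: take the shortest (then alphabetical) example prefix whose next move is undefined and point that move at state 0, else 1, else 2, ...; a target is out if some Accept/Reject pair would then sit in one state with the same input left (inseparable). If every existing state is out, open a new one.
a: 0a undefined. 0a->0: ok.
b: 0b undefined. 0b->0: no, bab/a meet in 0. Open state 1: 0b->1.
ba: 1a undefined. 1a->0: ok.
bb: 1b undefined. 1b->0: ok.
All examples now run through 2 states with every (state, symbol) defined. Accept strings end in {1}, Reject strings end in {0}; accept={1}.

states=2 start=0 accept={1} delta: 0a->0 0b->1 1a->0 1b->0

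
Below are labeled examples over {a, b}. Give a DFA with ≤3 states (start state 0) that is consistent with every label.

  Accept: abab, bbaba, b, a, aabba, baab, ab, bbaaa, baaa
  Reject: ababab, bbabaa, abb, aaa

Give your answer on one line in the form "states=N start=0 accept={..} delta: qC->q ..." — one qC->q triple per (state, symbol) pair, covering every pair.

states=3 start=0 accept={1,2} delta: 0a->1 0b->1 1a->2 1b->2 2a->0 2b->0

State merging on the prefix tree: take the shortest (then alphabetical) example prefix whose next move is undefined and point that move at state 0, else 1, else 2, ...; a target is out if some Accept/Reject pair would then sit in one state with the same input left (inseparable). If every existing state is out, open a new one.
a: 0a undefined. 0a->0: no, a/aaa meet in 0. Open state 1: 0a->1.
b: 0b undefined. 0b->0: no, bbaaa/aaa meet in 1 with "aa" left. 0b->1: ok.
aa: 1a undefined. 1a->0: no, b/aaa meet in 1. 1a->1: no, b/aaa meet in 1. Open state 2: 1a->2.
ab: 1b undefined. 1b->0: no, abab/ababab meet in 0. 1b->1: no, b/abb meet in 1. 1b->2: ok.
aaa: 2a undefined. 2a->0: ok.
aab: 2b undefined. 2b->0: ok.
All examples now run through 3 states with every (state, symbol) defined. Accept strings end in {1,2}, Reject strings end in {0}; accept={1,2}.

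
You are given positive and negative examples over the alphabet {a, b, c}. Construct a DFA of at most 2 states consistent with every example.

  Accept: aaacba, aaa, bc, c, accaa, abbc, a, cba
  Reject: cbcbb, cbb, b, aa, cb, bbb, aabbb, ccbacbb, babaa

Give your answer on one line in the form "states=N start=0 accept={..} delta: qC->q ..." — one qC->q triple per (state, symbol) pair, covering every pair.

states=2 start=0 accept={1} delta: 0a->1 0b->0 0c->1 1a->0 1b->0 1c->0

Grow the machine one transition at a time. Run the examples from 0; the earliest place one falls off (shortest prefix, ties alphabetical) gets sent to the lowest-numbered state that keeps every Accept/Reject pair distinguishable — a pair clashes when both reach the same state with identical unread suffix — and to a fresh state only if none does.
a: 0a undefined. 0a->0: no, aaa/aa meet in 0. Open state 1: 0a->1.
b: 0b undefined. 0b->0: ok.
c: 0c undefined. 0c->0: no, bc/cbcbb meet in 0. 0c->1: ok.
aa: 1a undefined. 1a->0: ok.
ab: 1b undefined. 1b->0: ok.
ac: 1c undefined. 1c->0: ok.
All examples now run through 2 states with every (state, symbol) defined. Accept strings end in {1}, Reject strings end in {0}; accept={1}.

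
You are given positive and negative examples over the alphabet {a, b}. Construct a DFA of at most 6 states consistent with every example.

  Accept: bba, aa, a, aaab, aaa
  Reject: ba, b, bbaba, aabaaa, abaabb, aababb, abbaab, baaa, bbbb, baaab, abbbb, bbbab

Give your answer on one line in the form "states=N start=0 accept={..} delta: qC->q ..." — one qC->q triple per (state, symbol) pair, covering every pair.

states=4 start=0 accept={0,1} delta: 0a->1 0b->2 1a->0 1b->0 2a->2 2b->3 3a->0 3b->2

Fold the examples into a partial DFA from state 0: repeatedly fix the first undefined (state, symbol) met by the shortest-then-alphabetical prefix, trying targets in increasing order and rejecting any under which an Accept and a Reject string meet in one state with the same remainder; add a state when all current targets are rejected. Accepting states are where Accept strings end.
a: 0a undefined. 0a->0: no, aaab/b meet in 0 with "b" left. Open state 1: 0a->1.
b: 0b undefined. 0b->0: no, bba/ba meet in 1. 0b->1: no, aa/ba meet in 1 with "a" left. Open state 2: 0b->2.
aa: 1a undefined. 1a->0: ok.
ab: 1b undefined. 1b->0: ok.
ba: 2a undefined. 2a->0: no, aa/ba meet in 0. 2a->1: no, aa/baaab meet in 0. 2a->2: ok.
bb: 2b undefined. 2b->0: no, bba/bbaba meet in 1. 2b->1: no, bba/aababb meet in 0. 2b->2: no, bba/ba meet in 2. Open state 3: 2b->3.
bba: 3a undefined. 3a->0: ok.
bbb: 3b undefined. 3b->0: no, bba/aababb meet in 0. 3b->1: no, bba/bbbb meet in 0. 3b->2: ok.
All examples now run through 4 states with every (state, symbol) defined. Accept strings end in {0,1}, Reject strings end in {2,3}; accept={0,1}.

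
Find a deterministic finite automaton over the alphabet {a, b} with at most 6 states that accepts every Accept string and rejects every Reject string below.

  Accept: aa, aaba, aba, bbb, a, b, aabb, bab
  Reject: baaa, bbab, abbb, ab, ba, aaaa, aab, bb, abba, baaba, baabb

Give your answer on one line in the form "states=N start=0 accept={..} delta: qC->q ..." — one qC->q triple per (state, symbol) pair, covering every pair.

states=4 start=0 accept={1,2} delta: 0a->1 0b->2 1a->2 1b->0 2a->3 2b->0 3a->3 3b->2

State merging on the prefix tree: take the shortest (then alphabetical) example prefix whose next move is undefined and point that move at state 0, else 1, else 2, ...; a target is out if some Accept/Reject pair would then sit in one state with the same input left (inseparable). If every existing state is out, open a new one.
a: 0a undefined. 0a->0: no, aa/aaaa meet in 0. Open state 1: 0a->1.
b: 0b undefined. 0b->0: no, aaba/baaba meet in 1 with "aba" left. 0b->1: no, aa/ba meet in 1 with "a" left. Open state 2: 0b->2.
aa: 1a undefined. 1a->0: no, aa/aaaa meet in 0. 1a->1: no, aa/aaaa meet in 1. 1a->2: ok.
ab: 1b undefined. 1b->0: ok.
ba: 2a undefined. 2a->0: no, aa/baaa meet in 2. 2a->1: no, aa/aaaa meet in 2. 2a->2: no, aa/baaa meet in 2. Open state 3: 2a->3.
bb: 2b undefined. 2b->0: ok.
baa: 3a undefined. 3a->0: no, aaba/baaa meet in 1. 3a->1: no, aa/baaa meet in 2. 3a->2: no, aa/aaaa meet in 2. 3a->3: ok.
bab: 3b undefined. 3b->0: no, aa/baabb meet in 2. 3b->1: no, aa/baaba meet in 2. 3b->2: ok.
All examples now run through 4 states with every (state, symbol) defined. Accept strings end in {1,2}, Reject strings end in {0,3}; accept={1,2}.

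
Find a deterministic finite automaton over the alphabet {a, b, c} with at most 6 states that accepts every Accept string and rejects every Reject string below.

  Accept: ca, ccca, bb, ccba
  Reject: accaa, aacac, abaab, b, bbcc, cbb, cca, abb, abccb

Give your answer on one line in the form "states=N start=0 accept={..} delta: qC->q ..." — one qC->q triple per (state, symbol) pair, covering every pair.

states=3 start=0 accept={0} delta: 0a->1 0b->1 0c->1 1a->0 1b->0 1c->2 2a->1 2b->1 2c->1

Fold the examples into a partial DFA from state 0: repeatedly fix the first undefined (state, symbol) met by the shortest-then-alphabetical prefix, trying targets in increasing order and rejecting any under which an Accept and a Reject string meet in one state with the same remainder; add a state when all current targets are rejected. Accepting states are where Accept strings end.
a: 0a undefined. 0a->0: no, bb/abb meet in 0 with "bb" left. Open state 1: 0a->1.
b: 0b undefined. 0b->0: no, bb/b meet in 0. 0b->1: ok.
c: 0c undefined. 0c->0: no, ca/b meet in 1. 0c->1: ok.
aa: 1a undefined. 1a->0: ok.
ab: 1b undefined. 1b->0: ok.
ac: 1c undefined. 1c->0: no, ca/bbcc meet in 0. 1c->1: no, ca/cca meet in 0. Open state 2: 1c->2.
acc: 2c undefined. 2c->0: no, ca/accaa meet in 0. 2c->1: ok.
cca: 2a undefined. 2a->0: no, ca/cca meet in 0. 2a->1: ok.
ccb: 2b undefined. 2b->0: no, ca/abccb meet in 0. 2b->1: ok.
All examples now run through 3 states with every (state, symbol) defined. Accept strings end in {0}, Reject strings end in {1,2}; accept={0}.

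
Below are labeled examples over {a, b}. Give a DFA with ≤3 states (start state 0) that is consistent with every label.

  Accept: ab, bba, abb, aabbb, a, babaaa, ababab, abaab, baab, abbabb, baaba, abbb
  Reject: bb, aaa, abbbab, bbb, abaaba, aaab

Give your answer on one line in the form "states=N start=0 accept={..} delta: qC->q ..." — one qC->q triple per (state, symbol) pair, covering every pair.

Fold the examples into a partial DFA from state 0: repeatedly fix the first undefined (state, symbol) met by the shortest-then-alphabetical prefix, trying targets in increasing order and rejecting any under which an Accept and a Reject string meet in one state with the same remainder; add a state when all current targets are rejected. Accepting states are where Accept strings end.
a: 0a undefined. 0a->0: no, ab/aaab meet in 0 with "b" left. Open state 1: 0a->1.
b: 0b undefined. 0b->0: ok.
aa: 1a undefined. 1a->0: no, ab/aaab meet in 1 with "b" left. 1a->1: no, ab/aaab meet in 1 with "b" left. Open state 2: 1a->2.
ab: 1b undefined. 1b->0: no, ab/bb meet in 0. 1b->1: no, abaab/aaab meet in 2 with "ab" left. 1b->2: ok.
aaa: 2a undefined. 2a->0: ok.
aab: 2b undefined. 2b->0: no, ab/abbbab meet in 2. 2b->1: ok.
All examples now run through 3 states with every (state, symbol) defined. Accept strings end in {1,2}, Reject strings end in {0}; accept={1,2}.

states=3 start=0 accept={1,2} delta: 0a->1 0b->0 1a->2 1b->2 2a->0 2b->1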